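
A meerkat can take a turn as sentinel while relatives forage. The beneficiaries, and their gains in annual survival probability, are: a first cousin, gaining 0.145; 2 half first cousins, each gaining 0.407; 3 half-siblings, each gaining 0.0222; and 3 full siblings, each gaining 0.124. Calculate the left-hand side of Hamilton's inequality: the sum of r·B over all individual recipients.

0.27165

r to a first cousin = 0.125 (first cousins share one grandparent pair — two paths of length 4: r = 2·(1/2)^4 = 1/8).
r to a half first cousin = 1/16 (half first cousins share one grandparent — one path of length 4: r = (1/2)^4 = 1/16).
r to a half-sibling = 1/4 (half-sibs share one parent — one path of length 2: r = (1/2)^2 = 1/4).
r to a full sibling = 1/2 (full sibs share both parents — two paths of length 2: r = 2·(1/2)^2 = 1/2).
Summing one r·B term per recipient: 1·0.125·0.145 + 2·0.0625·0.407 + 3·0.25·0.0222 + 3·0.5·0.124 = 0.27165.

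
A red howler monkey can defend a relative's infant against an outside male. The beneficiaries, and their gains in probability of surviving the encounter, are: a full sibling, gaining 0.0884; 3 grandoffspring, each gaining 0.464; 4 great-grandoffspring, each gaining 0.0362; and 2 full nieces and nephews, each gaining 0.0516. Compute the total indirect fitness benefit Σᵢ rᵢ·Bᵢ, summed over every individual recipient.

0.4361

r to a full sibling = 0.5 (full sibs share both parents — two paths of length 2: r = 2·(1/2)^2 = 1/2).
r to a grandoffspring = 0.25 (two parent–offspring links: r = (1/2)^2 = 1/4).
r to a great-grandoffspring = 1/8 (three parent–offspring links: r = (1/2)^3 = 1/8).
r to a full niece or nephew = 1/4 (full aunt/uncle↔niece/nephew: two paths of length 3 through the shared grandparent pair: r = 2·(1/2)^3 = 1/4).
Summing one r·B term per recipient: 1·0.5·0.0884 + 3·0.25·0.464 + 4·0.125·0.0362 + 2·0.25·0.0516 = 0.4361.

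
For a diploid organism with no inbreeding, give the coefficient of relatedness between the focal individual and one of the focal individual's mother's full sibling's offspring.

0.125

Each parent–offspring link contributes a factor of 1/2, and independent paths through distinct common ancestors add.
First cousins share one grandparent pair — two paths of length 4: r = 2·(1/2)^4 = 1/8.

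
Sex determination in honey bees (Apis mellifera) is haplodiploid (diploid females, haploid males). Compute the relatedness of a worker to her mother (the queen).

0.5

One meiotic link between diploid queen and diploid daughter: r = 1/2.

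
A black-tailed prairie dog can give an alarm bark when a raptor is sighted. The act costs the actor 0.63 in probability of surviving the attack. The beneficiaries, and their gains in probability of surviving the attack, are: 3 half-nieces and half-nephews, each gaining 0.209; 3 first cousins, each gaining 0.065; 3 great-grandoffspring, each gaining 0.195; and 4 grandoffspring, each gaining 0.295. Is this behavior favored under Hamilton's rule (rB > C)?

No

Hamilton's rule: the trait is favored when the sum of r·B over every recipient exceeds the actor's cost C.
r to a half-niece or half-nephew = 0.125 (half-aunt/uncle↔niece/nephew: one path of length 3: r = (1/2)^3 = 1/8).
r to a first cousin = 1/8 (first cousins share one grandparent pair — two paths of length 4: r = 2·(1/2)^4 = 1/8).
r to a great-grandoffspring = 1/8 (three parent–offspring links: r = (1/2)^3 = 1/8).
r to a grandoffspring = 0.25 (two parent–offspring links: r = (1/2)^2 = 1/4).
Summing one r·B term per recipient: 3·0.125·0.209 + 3·0.125·0.065 + 3·0.125·0.195 + 4·0.25·0.295 = 0.470875.
0.470875 < 0.63: the indirect benefit is less than the cost.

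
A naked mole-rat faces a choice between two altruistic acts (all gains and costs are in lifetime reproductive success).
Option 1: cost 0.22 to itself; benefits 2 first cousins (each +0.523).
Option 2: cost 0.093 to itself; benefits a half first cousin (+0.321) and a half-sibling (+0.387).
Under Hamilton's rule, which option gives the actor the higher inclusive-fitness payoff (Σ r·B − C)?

Option 2

Option 1: r to a first cousin = 0.125.
Option 1: Σ r·B − C = (2·0.125·0.523) − 0.22 = -0.08925.
Option 2: r to a half first cousin = 0.0625.
Option 2: r to a half-sibling = 0.25.
Option 2: Σ r·B − C = (1·0.0625·0.321 + 1·0.25·0.387) − 0.093 = 0.0238125.
Option 2 has the higher net inclusive-fitness payoff.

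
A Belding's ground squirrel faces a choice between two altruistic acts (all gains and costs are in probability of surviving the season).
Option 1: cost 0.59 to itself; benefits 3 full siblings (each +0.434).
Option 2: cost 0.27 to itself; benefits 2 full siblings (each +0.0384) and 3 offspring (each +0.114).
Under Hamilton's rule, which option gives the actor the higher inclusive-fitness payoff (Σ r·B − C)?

Option 1

Option 1: r to a full sibling = 0.5.
Option 1: Σ r·B − C = (3·0.5·0.434) − 0.59 = 0.061.
Option 2: r to a full sibling = 0.5.
Option 2: r to an offspring = 0.5.
Option 2: Σ r·B − C = (2·0.5·0.0384 + 3·0.5·0.114) − 0.27 = -0.0606.
Option 1 has the higher net inclusive-fitness payoff.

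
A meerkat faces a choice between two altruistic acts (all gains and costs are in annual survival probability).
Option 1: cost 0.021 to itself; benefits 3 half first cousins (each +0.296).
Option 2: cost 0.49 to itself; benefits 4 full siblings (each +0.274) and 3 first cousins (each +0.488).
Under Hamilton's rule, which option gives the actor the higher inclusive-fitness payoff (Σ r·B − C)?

Option 1: r to a half first cousin = 0.0625.
Option 1: Σ r·B − C = (3·0.0625·0.296) − 0.021 = 0.0345.
Option 2: r to a full sibling = 0.5.
Option 2: r to a first cousin = 0.125.
Option 2: Σ r·B − C = (4·0.5·0.274 + 3·0.125·0.488) − 0.49 = 0.241.
Option 2 has the higher net inclusive-fitness payoff.

Option 2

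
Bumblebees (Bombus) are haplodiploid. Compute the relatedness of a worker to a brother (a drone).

Her haploid brother carries none of their father's genes and a random half of their mother's genome; that half matches the maternal half of her own genome with probability 1/2: r = 1/2 · 1/2 = 1/4.

0.25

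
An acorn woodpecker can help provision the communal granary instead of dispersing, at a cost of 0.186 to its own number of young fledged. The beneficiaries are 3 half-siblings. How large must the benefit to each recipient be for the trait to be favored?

0.248

r to a half-sibling = 0.25 (half-sibs share one parent — one path of length 2: r = (1/2)^2 = 1/4).
Hamilton's rule with n recipients of equal r: n·r·B > C, so B > C/(n·r) = 0.186/(3·0.25) = 0.248.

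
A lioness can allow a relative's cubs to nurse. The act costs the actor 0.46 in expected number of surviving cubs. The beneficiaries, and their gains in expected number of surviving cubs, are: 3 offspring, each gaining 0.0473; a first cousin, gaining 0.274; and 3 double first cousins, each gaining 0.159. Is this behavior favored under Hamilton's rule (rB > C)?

No

Hamilton's rule: the trait is favored when the sum of r·B over every recipient exceeds the actor's cost C.
r to an offspring = 1/2 (one parent–offspring link: r = (1/2)^1 = 1/2).
r to a first cousin = 1/8 (first cousins share one grandparent pair — two paths of length 4: r = 2·(1/2)^4 = 1/8).
r to a double first cousin = 1/4 (double first cousins share both grandparent pairs — four paths of length 4: r = 4·(1/2)^4 = 1/4).
Summing one r·B term per recipient: 3·0.5·0.0473 + 1·0.125·0.274 + 3·0.25·0.159 = 0.22445.
0.22445 < 0.46: the indirect benefit is less than the cost.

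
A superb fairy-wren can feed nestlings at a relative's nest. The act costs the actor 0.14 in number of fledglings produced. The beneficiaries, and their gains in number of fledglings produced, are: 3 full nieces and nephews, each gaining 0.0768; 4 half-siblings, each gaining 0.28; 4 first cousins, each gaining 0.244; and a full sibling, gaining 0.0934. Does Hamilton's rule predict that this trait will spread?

Yes

Hamilton's rule: the trait is favored when the sum of r·B over every recipient exceeds the actor's cost C.
r to a full niece or nephew = 1/4 (full aunt/uncle↔niece/nephew: two paths of length 3 through the shared grandparent pair: r = 2·(1/2)^3 = 1/4).
r to a half-sibling = 1/4 (half-sibs share one parent — one path of length 2: r = (1/2)^2 = 1/4).
r to a first cousin = 1/8 (first cousins share one grandparent pair — two paths of length 4: r = 2·(1/2)^4 = 1/8).
r to a full sibling = 1/2 (full sibs share both parents — two paths of length 2: r = 2·(1/2)^2 = 1/2).
Summing one r·B term per recipient: 3·0.25·0.0768 + 4·0.25·0.28 + 4·0.125·0.244 + 1·0.5·0.0934 = 0.5063.
0.5063 > 0.14: the indirect benefit exceeds the cost.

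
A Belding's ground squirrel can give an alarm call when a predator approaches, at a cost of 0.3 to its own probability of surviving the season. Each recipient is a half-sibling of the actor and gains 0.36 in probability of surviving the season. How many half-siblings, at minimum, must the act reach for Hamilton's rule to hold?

4

r to a half-sibling = 0.25 (half-sibs share one parent — one path of length 2: r = (1/2)^2 = 1/4).
Hamilton's rule: n·r·B > C  ⇒  n > C/(r·B) = 0.3/(0.25·0.36) = 3.333.
The smallest integer exceeding 3.333 is 4.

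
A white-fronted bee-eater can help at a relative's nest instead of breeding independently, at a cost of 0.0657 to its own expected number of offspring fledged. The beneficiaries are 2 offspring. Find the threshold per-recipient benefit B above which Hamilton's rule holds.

r to an offspring = 0.5 (one parent–offspring link: r = (1/2)^1 = 1/2).
Hamilton's rule with n recipients of equal r: n·r·B > C, so B > C/(n·r) = 0.0657/(2·0.5) = 0.0657.

0.0657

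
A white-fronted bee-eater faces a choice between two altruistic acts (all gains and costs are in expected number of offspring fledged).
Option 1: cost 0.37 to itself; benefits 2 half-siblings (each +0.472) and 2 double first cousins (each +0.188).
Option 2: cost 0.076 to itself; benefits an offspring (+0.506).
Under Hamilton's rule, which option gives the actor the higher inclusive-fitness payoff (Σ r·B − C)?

Option 1: r to a half-sibling = 0.25.
Option 1: r to a double first cousin = 0.25.
Option 1: Σ r·B − C = (2·0.25·0.472 + 2·0.25·0.188) − 0.37 = -0.04.
Option 2: r to an offspring = 0.5.
Option 2: Σ r·B − C = (1·0.5·0.506) − 0.076 = 0.177.
Option 2 has the higher net inclusive-fitness payoff.

Option 2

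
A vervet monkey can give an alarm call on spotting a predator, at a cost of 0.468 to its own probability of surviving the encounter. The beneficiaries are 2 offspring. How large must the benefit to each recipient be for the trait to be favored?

r to an offspring = 1/2 (one parent–offspring link: r = (1/2)^1 = 1/2).
Hamilton's rule with n recipients of equal r: n·r·B > C, so B > C/(n·r) = 0.468/(2·0.5) = 0.468.

0.468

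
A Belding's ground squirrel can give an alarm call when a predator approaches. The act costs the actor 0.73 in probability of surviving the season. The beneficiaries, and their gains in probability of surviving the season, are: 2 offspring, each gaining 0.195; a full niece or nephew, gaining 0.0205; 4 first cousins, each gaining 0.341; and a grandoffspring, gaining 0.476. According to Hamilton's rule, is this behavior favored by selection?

Hamilton's rule: the trait is favored when the sum of r·B over every recipient exceeds the actor's cost C.
r to an offspring = 0.5 (one parent–offspring link: r = (1/2)^1 = 1/2).
r to a full niece or nephew = 1/4 (full aunt/uncle↔niece/nephew: two paths of length 3 through the shared grandparent pair: r = 2·(1/2)^3 = 1/4).
r to a first cousin = 0.125 (first cousins share one grandparent pair — two paths of length 4: r = 2·(1/2)^4 = 1/8).
r to a grandoffspring = 1/4 (two parent–offspring links: r = (1/2)^2 = 1/4).
Summing one r·B term per recipient: 2·0.5·0.195 + 1·0.25·0.0205 + 4·0.125·0.341 + 1·0.25·0.476 = 0.489625.
0.489625 < 0.73: the indirect benefit is less than the cost.

No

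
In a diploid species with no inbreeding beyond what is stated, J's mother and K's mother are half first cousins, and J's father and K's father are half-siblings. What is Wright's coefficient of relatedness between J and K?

0.078125

With two independent routes of shared ancestry, r is the sum of the two contributions.
J and K are related in two ways: half second cousins through their mothers (r = 1/64) and half first cousins through their fathers (r = 1/16).
r = 1/64 + 1/16 = 5/64 = 0.078125.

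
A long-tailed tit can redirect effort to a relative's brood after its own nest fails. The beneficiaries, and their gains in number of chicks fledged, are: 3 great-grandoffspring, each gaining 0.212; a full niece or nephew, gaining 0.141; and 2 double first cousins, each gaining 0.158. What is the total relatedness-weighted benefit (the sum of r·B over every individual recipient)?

0.19375

r to a great-grandoffspring = 0.125 (three parent–offspring links: r = (1/2)^3 = 1/8).
r to a full niece or nephew = 0.25 (full aunt/uncle↔niece/nephew: two paths of length 3 through the shared grandparent pair: r = 2·(1/2)^3 = 1/4).
r to a double first cousin = 0.25 (double first cousins share both grandparent pairs — four paths of length 4: r = 4·(1/2)^4 = 1/4).
Summing one r·B term per recipient: 3·0.125·0.212 + 1·0.25·0.141 + 2·0.25·0.158 = 0.19375.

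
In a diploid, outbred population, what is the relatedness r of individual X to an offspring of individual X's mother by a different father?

Each parent–offspring link contributes a factor of 1/2, and independent paths through distinct common ancestors add.
Half-sibs share one parent — one path of length 2: r = (1/2)^2 = 1/4.

0.25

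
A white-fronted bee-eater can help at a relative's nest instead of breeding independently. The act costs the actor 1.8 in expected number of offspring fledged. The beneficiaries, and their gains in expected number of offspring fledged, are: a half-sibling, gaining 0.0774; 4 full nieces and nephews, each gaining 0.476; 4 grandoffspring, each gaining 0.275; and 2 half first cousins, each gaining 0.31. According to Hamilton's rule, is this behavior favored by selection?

No

Hamilton's rule: the trait is favored when the sum of r·B over every recipient exceeds the actor's cost C.
r to a half-sibling = 0.25 (half-sibs share one parent — one path of length 2: r = (1/2)^2 = 1/4).
r to a full niece or nephew = 1/4 (full aunt/uncle↔niece/nephew: two paths of length 3 through the shared grandparent pair: r = 2·(1/2)^3 = 1/4).
r to a grandoffspring = 0.25 (two parent–offspring links: r = (1/2)^2 = 1/4).
r to a half first cousin = 0.0625 (half first cousins share one grandparent — one path of length 4: r = (1/2)^4 = 1/16).
Summing one r·B term per recipient: 1·0.25·0.0774 + 4·0.25·0.476 + 4·0.25·0.275 + 2·0.0625·0.31 = 0.8091.
0.8091 < 1.8: the indirect benefit is less than the cost.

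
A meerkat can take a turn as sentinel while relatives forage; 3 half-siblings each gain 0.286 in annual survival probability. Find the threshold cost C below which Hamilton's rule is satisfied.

0.2145

r to a half-sibling = 1/4 (half-sibs share one parent — one path of length 2: r = (1/2)^2 = 1/4).
Hamilton's rule: n·r·B > C, so the trait is favored while C < n·r·B = 3·0.25·0.286 = 0.2145.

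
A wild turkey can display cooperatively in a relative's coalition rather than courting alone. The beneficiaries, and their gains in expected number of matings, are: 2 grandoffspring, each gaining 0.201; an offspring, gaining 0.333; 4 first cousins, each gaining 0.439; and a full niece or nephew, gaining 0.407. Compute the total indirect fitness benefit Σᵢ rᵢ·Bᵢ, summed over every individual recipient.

0.58825

r to a grandoffspring = 1/4 (two parent–offspring links: r = (1/2)^2 = 1/4).
r to an offspring = 1/2 (one parent–offspring link: r = (1/2)^1 = 1/2).
r to a first cousin = 0.125 (first cousins share one grandparent pair — two paths of length 4: r = 2·(1/2)^4 = 1/8).
r to a full niece or nephew = 1/4 (full aunt/uncle↔niece/nephew: two paths of length 3 through the shared grandparent pair: r = 2·(1/2)^3 = 1/4).
Summing one r·B term per recipient: 2·0.25·0.201 + 1·0.5·0.333 + 4·0.125·0.439 + 1·0.25·0.407 = 0.58825.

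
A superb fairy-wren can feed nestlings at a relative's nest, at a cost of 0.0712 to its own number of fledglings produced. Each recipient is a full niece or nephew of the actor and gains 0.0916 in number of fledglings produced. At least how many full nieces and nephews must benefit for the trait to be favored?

4

r to a full niece or nephew = 1/4 (full aunt/uncle↔niece/nephew: two paths of length 3 through the shared grandparent pair: r = 2·(1/2)^3 = 1/4).
Hamilton's rule: n·r·B > C  ⇒  n > C/(r·B) = 0.0712/(0.25·0.0916) = 3.109.
The smallest integer exceeding 3.109 is 4.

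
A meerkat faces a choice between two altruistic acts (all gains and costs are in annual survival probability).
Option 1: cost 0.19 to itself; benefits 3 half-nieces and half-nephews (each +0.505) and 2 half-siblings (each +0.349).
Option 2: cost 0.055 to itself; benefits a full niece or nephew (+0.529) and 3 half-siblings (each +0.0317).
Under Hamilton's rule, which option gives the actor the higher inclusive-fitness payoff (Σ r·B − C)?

Option 1

Option 1: r to a half-niece or half-nephew = 0.125.
Option 1: r to a half-sibling = 0.25.
Option 1: Σ r·B − C = (3·0.125·0.505 + 2·0.25·0.349) − 0.19 = 0.173875.
Option 2: r to a full niece or nephew = 0.25.
Option 2: r to a half-sibling = 0.25.
Option 2: Σ r·B − C = (1·0.25·0.529 + 3·0.25·0.0317) − 0.055 = 0.101025.
Option 1 has the higher net inclusive-fitness payoff.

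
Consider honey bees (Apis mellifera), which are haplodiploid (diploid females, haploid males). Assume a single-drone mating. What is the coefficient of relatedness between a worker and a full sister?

Haplodiploid full sisters inherit their father's entire haploid genome identically (contributing 1/2) and on average half of their mother's contribution (1/2 · 1/2 = 1/4); r = 1/2 + 1/4 = 3/4.

0.75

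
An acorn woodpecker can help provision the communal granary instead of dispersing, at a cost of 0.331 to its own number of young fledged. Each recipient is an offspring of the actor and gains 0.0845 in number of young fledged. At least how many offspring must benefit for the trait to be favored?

r to an offspring = 1/2 (one parent–offspring link: r = (1/2)^1 = 1/2).
Hamilton's rule: n·r·B > C  ⇒  n > C/(r·B) = 0.331/(0.5·0.0845) = 7.834.
The smallest integer exceeding 7.834 is 8.

8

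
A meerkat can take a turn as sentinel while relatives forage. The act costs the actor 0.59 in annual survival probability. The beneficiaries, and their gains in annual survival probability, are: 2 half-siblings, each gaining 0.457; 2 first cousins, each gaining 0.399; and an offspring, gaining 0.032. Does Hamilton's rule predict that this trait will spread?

No

Hamilton's rule: the trait is favored when the sum of r·B over every recipient exceeds the actor's cost C.
r to a half-sibling = 1/4 (half-sibs share one parent — one path of length 2: r = (1/2)^2 = 1/4).
r to a first cousin = 0.125 (first cousins share one grandparent pair — two paths of length 4: r = 2·(1/2)^4 = 1/8).
r to an offspring = 1/2 (one parent–offspring link: r = (1/2)^1 = 1/2).
Summing one r·B term per recipient: 2·0.25·0.457 + 2·0.125·0.399 + 1·0.5·0.032 = 0.34425.
0.34425 < 0.59: the indirect benefit is less than the cost.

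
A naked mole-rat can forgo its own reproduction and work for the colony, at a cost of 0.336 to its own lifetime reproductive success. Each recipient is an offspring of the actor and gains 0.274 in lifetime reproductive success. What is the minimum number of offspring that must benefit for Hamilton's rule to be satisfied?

3

r to an offspring = 1/2 (one parent–offspring link: r = (1/2)^1 = 1/2).
Hamilton's rule: n·r·B > C  ⇒  n > C/(r·B) = 0.336/(0.5·0.274) = 2.453.
The smallest integer exceeding 2.453 is 3.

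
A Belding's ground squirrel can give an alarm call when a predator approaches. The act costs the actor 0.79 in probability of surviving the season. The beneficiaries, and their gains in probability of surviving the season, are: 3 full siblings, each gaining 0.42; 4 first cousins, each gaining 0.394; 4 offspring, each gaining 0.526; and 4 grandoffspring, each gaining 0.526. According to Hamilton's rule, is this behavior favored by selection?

Yes

Hamilton's rule: the trait is favored when the sum of r·B over every recipient exceeds the actor's cost C.
r to a full sibling = 0.5 (full sibs share both parents — two paths of length 2: r = 2·(1/2)^2 = 1/2).
r to a first cousin = 1/8 (first cousins share one grandparent pair — two paths of length 4: r = 2·(1/2)^4 = 1/8).
r to an offspring = 1/2 (one parent–offspring link: r = (1/2)^1 = 1/2).
r to a grandoffspring = 1/4 (two parent–offspring links: r = (1/2)^2 = 1/4).
Summing one r·B term per recipient: 3·0.5·0.42 + 4·0.125·0.394 + 4·0.5·0.526 + 4·0.25·0.526 = 2.405.
2.405 > 0.79: the indirect benefit exceeds the cost.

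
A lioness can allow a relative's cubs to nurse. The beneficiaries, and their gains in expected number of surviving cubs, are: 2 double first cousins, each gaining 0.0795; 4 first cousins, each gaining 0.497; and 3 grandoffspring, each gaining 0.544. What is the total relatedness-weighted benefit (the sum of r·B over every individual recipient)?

r to a double first cousin = 1/4 (double first cousins share both grandparent pairs — four paths of length 4: r = 4·(1/2)^4 = 1/4).
r to a first cousin = 1/8 (first cousins share one grandparent pair — two paths of length 4: r = 2·(1/2)^4 = 1/8).
r to a grandoffspring = 0.25 (two parent–offspring links: r = (1/2)^2 = 1/4).
Summing one r·B term per recipient: 2·0.25·0.0795 + 4·0.125·0.497 + 3·0.25·0.544 = 0.69625.

0.69625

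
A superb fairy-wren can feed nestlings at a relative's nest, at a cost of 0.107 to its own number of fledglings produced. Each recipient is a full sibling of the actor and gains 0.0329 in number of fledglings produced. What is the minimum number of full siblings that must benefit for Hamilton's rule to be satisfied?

r to a full sibling = 1/2 (full sibs share both parents — two paths of length 2: r = 2·(1/2)^2 = 1/2).
Hamilton's rule: n·r·B > C  ⇒  n > C/(r·B) = 0.107/(0.5·0.0329) = 6.505.
The smallest integer exceeding 6.505 is 7.

7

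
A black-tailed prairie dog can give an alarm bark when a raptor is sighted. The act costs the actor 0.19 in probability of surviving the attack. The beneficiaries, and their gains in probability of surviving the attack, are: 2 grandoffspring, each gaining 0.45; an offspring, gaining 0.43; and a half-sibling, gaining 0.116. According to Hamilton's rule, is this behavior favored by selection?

Yes

Hamilton's rule: the trait is favored when the sum of r·B over every recipient exceeds the actor's cost C.
r to a grandoffspring = 1/4 (two parent–offspring links: r = (1/2)^2 = 1/4).
r to an offspring = 1/2 (one parent–offspring link: r = (1/2)^1 = 1/2).
r to a half-sibling = 0.25 (half-sibs share one parent — one path of length 2: r = (1/2)^2 = 1/4).
Summing one r·B term per recipient: 2·0.25·0.45 + 1·0.5·0.43 + 1·0.25·0.116 = 0.469.
0.469 > 0.19: the indirect benefit exceeds the cost.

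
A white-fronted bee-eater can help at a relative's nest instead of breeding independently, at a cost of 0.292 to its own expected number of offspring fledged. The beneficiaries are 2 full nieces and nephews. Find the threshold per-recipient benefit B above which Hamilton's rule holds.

r to a full niece or nephew = 1/4 (full aunt/uncle↔niece/nephew: two paths of length 3 through the shared grandparent pair: r = 2·(1/2)^3 = 1/4).
Hamilton's rule with n recipients of equal r: n·r·B > C, so B > C/(n·r) = 0.292/(2·0.25) = 0.584.

0.584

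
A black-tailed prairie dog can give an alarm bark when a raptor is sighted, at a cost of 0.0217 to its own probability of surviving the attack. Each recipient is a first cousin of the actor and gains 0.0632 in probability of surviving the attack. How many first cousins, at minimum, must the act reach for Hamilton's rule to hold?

3

r to a first cousin = 1/8 (first cousins share one grandparent pair — two paths of length 4: r = 2·(1/2)^4 = 1/8).
Hamilton's rule: n·r·B > C  ⇒  n > C/(r·B) = 0.0217/(0.125·0.0632) = 2.747.
The smallest integer exceeding 2.747 is 3.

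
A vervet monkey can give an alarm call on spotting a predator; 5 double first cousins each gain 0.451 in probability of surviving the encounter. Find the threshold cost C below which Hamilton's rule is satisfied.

0.56375

r to a double first cousin = 0.25 (double first cousins share both grandparent pairs — four paths of length 4: r = 4·(1/2)^4 = 1/4).
Hamilton's rule: n·r·B > C, so the trait is favored while C < n·r·B = 5·0.25·0.451 = 0.56375.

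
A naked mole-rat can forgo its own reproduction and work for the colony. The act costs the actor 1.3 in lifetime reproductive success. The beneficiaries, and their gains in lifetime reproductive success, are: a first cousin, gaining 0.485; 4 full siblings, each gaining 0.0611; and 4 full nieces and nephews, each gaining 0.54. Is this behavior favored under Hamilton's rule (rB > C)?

No

Hamilton's rule: the trait is favored when the sum of r·B over every recipient exceeds the actor's cost C.
r to a first cousin = 1/8 (first cousins share one grandparent pair — two paths of length 4: r = 2·(1/2)^4 = 1/8).
r to a full sibling = 0.5 (full sibs share both parents — two paths of length 2: r = 2·(1/2)^2 = 1/2).
r to a full niece or nephew = 0.25 (full aunt/uncle↔niece/nephew: two paths of length 3 through the shared grandparent pair: r = 2·(1/2)^3 = 1/4).
Summing one r·B term per recipient: 1·0.125·0.485 + 4·0.5·0.0611 + 4·0.25·0.54 = 0.722825.
0.722825 < 1.3: the indirect benefit is less than the cost.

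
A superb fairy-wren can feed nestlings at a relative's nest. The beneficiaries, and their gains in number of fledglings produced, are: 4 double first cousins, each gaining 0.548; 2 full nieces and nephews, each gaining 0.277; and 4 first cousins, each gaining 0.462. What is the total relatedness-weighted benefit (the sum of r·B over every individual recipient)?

r to a double first cousin = 0.25 (double first cousins share both grandparent pairs — four paths of length 4: r = 4·(1/2)^4 = 1/4).
r to a full niece or nephew = 1/4 (full aunt/uncle↔niece/nephew: two paths of length 3 through the shared grandparent pair: r = 2·(1/2)^3 = 1/4).
r to a first cousin = 0.125 (first cousins share one grandparent pair — two paths of length 4: r = 2·(1/2)^4 = 1/8).
Summing one r·B term per recipient: 4·0.25·0.548 + 2·0.25·0.277 + 4·0.125·0.462 = 0.9175.

0.9175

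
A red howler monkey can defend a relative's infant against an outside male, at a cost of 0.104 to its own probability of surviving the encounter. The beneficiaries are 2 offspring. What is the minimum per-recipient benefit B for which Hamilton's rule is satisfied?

r to an offspring = 0.5 (one parent–offspring link: r = (1/2)^1 = 1/2).
Hamilton's rule with n recipients of equal r: n·r·B > C, so B > C/(n·r) = 0.104/(2·0.5) = 0.104.

0.104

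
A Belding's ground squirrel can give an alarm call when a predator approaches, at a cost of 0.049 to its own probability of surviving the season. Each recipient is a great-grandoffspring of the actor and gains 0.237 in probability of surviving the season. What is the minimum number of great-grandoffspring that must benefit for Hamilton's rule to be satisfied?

2

r to a great-grandoffspring = 0.125 (three parent–offspring links: r = (1/2)^3 = 1/8).
Hamilton's rule: n·r·B > C  ⇒  n > C/(r·B) = 0.049/(0.125·0.237) = 1.654.
The smallest integer exceeding 1.654 is 2.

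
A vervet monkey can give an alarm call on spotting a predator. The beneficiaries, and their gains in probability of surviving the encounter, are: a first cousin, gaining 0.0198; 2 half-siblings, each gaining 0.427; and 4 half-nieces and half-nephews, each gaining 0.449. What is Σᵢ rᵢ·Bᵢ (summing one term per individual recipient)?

r to a first cousin = 1/8 (first cousins share one grandparent pair — two paths of length 4: r = 2·(1/2)^4 = 1/8).
r to a half-sibling = 1/4 (half-sibs share one parent — one path of length 2: r = (1/2)^2 = 1/4).
r to a half-niece or half-nephew = 0.125 (half-aunt/uncle↔niece/nephew: one path of length 3: r = (1/2)^3 = 1/8).
Summing one r·B term per recipient: 1·0.125·0.0198 + 2·0.25·0.427 + 4·0.125·0.449 = 0.440475.

0.440475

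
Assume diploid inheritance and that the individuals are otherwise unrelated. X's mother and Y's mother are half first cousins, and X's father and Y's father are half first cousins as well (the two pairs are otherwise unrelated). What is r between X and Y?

0.03125

With two independent routes of shared ancestry, r is the sum of the two contributions.
X and Y are related in two ways: half second cousins through their mothers (r = 1/64) and half second cousins through their fathers (r = 1/64).
r = 1/64 + 1/64 = 0.03125.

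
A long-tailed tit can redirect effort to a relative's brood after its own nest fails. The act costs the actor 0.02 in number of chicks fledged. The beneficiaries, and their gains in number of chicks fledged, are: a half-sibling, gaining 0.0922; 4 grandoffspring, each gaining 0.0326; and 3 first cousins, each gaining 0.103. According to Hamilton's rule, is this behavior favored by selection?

Hamilton's rule: the trait is favored when the sum of r·B over every recipient exceeds the actor's cost C.
r to a half-sibling = 1/4 (half-sibs share one parent — one path of length 2: r = (1/2)^2 = 1/4).
r to a grandoffspring = 1/4 (two parent–offspring links: r = (1/2)^2 = 1/4).
r to a first cousin = 1/8 (first cousins share one grandparent pair — two paths of length 4: r = 2·(1/2)^4 = 1/8).
Summing one r·B term per recipient: 1·0.25·0.0922 + 4·0.25·0.0326 + 3·0.125·0.103 = 0.094275.
0.094275 > 0.02: the indirect benefit exceeds the cost.

Yes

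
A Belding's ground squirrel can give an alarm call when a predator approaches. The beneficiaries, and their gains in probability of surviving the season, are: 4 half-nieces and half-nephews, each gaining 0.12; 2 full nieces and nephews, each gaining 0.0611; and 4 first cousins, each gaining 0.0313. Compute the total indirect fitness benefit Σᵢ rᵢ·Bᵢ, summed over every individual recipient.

0.1062

r to a half-niece or half-nephew = 1/8 (half-aunt/uncle↔niece/nephew: one path of length 3: r = (1/2)^3 = 1/8).
r to a full niece or nephew = 1/4 (full aunt/uncle↔niece/nephew: two paths of length 3 through the shared grandparent pair: r = 2·(1/2)^3 = 1/4).
r to a first cousin = 1/8 (first cousins share one grandparent pair — two paths of length 4: r = 2·(1/2)^4 = 1/8).
Summing one r·B term per recipient: 4·0.125·0.12 + 2·0.25·0.0611 + 4·0.125·0.0313 = 0.1062.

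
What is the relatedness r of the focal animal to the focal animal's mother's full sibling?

0.25

Each parent–offspring link contributes a factor of 1/2, and independent paths through distinct common ancestors add.
Full aunt/uncle↔niece/nephew: two paths of length 3 through the shared grandparent pair: r = 2·(1/2)^3 = 1/4.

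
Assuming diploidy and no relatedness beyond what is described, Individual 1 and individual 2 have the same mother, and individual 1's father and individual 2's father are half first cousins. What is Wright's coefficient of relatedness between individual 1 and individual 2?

Independent pedigree routes through distinct common ancestors add.
Individual 1 and individual 2 are related in two ways: half-sibs through their shared mother (r = 1/4) and half second cousins through their fathers (r = 1/64).
r = 1/4 + 1/64 = 17/64 = 0.265625.

0.265625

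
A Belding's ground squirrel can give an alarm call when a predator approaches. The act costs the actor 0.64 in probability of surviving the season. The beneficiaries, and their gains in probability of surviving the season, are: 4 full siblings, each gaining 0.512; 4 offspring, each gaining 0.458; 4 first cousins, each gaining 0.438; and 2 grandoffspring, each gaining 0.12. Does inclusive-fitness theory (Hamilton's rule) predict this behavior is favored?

Yes

Hamilton's rule: the trait is favored when the sum of r·B over every recipient exceeds the actor's cost C.
r to a full sibling = 1/2 (full sibs share both parents — two paths of length 2: r = 2·(1/2)^2 = 1/2).
r to an offspring = 0.5 (one parent–offspring link: r = (1/2)^1 = 1/2).
r to a first cousin = 0.125 (first cousins share one grandparent pair — two paths of length 4: r = 2·(1/2)^4 = 1/8).
r to a grandoffspring = 1/4 (two parent–offspring links: r = (1/2)^2 = 1/4).
Summing one r·B term per recipient: 4·0.5·0.512 + 4·0.5·0.458 + 4·0.125·0.438 + 2·0.25·0.12 = 2.219.
2.219 > 0.64: the indirect benefit exceeds the cost.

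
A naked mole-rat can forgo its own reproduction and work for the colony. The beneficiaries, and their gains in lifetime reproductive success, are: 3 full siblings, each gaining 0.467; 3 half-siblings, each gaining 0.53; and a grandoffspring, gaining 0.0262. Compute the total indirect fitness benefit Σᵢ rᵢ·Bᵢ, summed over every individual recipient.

1.10455

r to a full sibling = 0.5 (full sibs share both parents — two paths of length 2: r = 2·(1/2)^2 = 1/2).
r to a half-sibling = 0.25 (half-sibs share one parent — one path of length 2: r = (1/2)^2 = 1/4).
r to a grandoffspring = 1/4 (two parent–offspring links: r = (1/2)^2 = 1/4).
Summing one r·B term per recipient: 3·0.5·0.467 + 3·0.25·0.53 + 1·0.25·0.0262 = 1.10455.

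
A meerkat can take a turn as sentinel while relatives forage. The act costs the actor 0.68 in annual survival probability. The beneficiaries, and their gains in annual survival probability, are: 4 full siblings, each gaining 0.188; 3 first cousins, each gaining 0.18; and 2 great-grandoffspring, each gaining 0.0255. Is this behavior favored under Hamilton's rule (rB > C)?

Hamilton's rule: the trait is favored when the sum of r·B over every recipient exceeds the actor's cost C.
r to a full sibling = 1/2 (full sibs share both parents — two paths of length 2: r = 2·(1/2)^2 = 1/2).
r to a first cousin = 1/8 (first cousins share one grandparent pair — two paths of length 4: r = 2·(1/2)^4 = 1/8).
r to a great-grandoffspring = 1/8 (three parent–offspring links: r = (1/2)^3 = 1/8).
Summing one r·B term per recipient: 4·0.5·0.188 + 3·0.125·0.18 + 2·0.125·0.0255 = 0.449875.
0.449875 < 0.68: the indirect benefit is less than the cost.

No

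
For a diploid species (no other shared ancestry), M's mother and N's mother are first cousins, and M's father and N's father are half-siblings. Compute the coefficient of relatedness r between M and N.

0.09375

Wright's path rule: contributions from independent ancestry routes add.
M and N are related in two ways: second cousins through their mothers (r = 1/32) and half first cousins through their fathers (r = 1/16).
r = 1/32 + 1/16 = 3/32 = 0.09375.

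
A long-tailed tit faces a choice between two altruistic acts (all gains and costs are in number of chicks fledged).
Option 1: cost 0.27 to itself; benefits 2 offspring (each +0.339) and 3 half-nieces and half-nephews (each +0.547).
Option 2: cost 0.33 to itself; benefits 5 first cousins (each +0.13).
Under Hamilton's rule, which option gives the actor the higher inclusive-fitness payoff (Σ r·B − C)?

Option 1: r to an offspring = 0.5.
Option 1: r to a half-niece or half-nephew = 0.125.
Option 1: Σ r·B − C = (2·0.5·0.339 + 3·0.125·0.547) − 0.27 = 0.274125.
Option 2: r to a first cousin = 0.125.
Option 2: Σ r·B − C = (5·0.125·0.13) − 0.33 = -0.24875.
Option 1 has the higher net inclusive-fitness payoff.

Option 1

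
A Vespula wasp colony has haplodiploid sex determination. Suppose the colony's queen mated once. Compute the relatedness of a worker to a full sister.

Haplodiploid full sisters inherit their father's entire haploid genome identically (contributing 1/2) and on average half of their mother's contribution (1/2 · 1/2 = 1/4); r = 1/2 + 1/4 = 3/4.

0.75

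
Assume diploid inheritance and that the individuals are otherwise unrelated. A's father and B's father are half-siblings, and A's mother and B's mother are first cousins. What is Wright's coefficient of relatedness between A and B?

With two independent routes of shared ancestry, r is the sum of the two contributions.
A and B are related in two ways: half first cousins through their fathers (r = 1/16) and second cousins through their mothers (r = 1/32).
r = 1/16 + 1/32 = 3/32 = 0.09375.

0.09375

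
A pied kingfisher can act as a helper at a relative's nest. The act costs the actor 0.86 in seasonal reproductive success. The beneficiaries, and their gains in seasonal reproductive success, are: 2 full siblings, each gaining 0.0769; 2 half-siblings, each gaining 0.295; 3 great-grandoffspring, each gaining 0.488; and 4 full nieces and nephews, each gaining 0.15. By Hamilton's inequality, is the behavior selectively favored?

Hamilton's rule: the trait is favored when the sum of r·B over every recipient exceeds the actor's cost C.
r to a full sibling = 0.5 (full sibs share both parents — two paths of length 2: r = 2·(1/2)^2 = 1/2).
r to a half-sibling = 1/4 (half-sibs share one parent — one path of length 2: r = (1/2)^2 = 1/4).
r to a great-grandoffspring = 1/8 (three parent–offspring links: r = (1/2)^3 = 1/8).
r to a full niece or nephew = 0.25 (full aunt/uncle↔niece/nephew: two paths of length 3 through the shared grandparent pair: r = 2·(1/2)^3 = 1/4).
Summing one r·B term per recipient: 2·0.5·0.0769 + 2·0.25·0.295 + 3·0.125·0.488 + 4·0.25·0.15 = 0.5574.
0.5574 < 0.86: the indirect benefit is less than the cost.

No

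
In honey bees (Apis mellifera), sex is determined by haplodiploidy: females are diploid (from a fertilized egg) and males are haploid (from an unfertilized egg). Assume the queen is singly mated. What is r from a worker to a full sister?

Haplodiploid full sisters inherit their father's entire haploid genome identically (contributing 1/2) and on average half of their mother's contribution (1/2 · 1/2 = 1/4); r = 1/2 + 1/4 = 3/4.

0.75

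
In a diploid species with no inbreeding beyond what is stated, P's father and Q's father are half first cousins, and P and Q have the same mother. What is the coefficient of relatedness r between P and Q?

0.265625

Wright's path rule: contributions from independent ancestry routes add.
P and Q are related in two ways: half second cousins through their fathers (r = 1/64) and half-sibs through their shared mother (r = 1/4).
r = 1/64 + 1/4 = 17/64 = 0.265625.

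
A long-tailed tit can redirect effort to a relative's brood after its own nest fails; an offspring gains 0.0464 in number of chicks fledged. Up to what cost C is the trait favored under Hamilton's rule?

0.0232

r to an offspring = 1/2 (one parent–offspring link: r = (1/2)^1 = 1/2).
Hamilton's rule: n·r·B > C, so the trait is favored while C < n·r·B = 1·0.5·0.0464 = 0.0232.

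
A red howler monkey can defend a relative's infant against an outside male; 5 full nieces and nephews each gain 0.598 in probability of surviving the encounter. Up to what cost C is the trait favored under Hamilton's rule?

r to a full niece or nephew = 0.25 (full aunt/uncle↔niece/nephew: two paths of length 3 through the shared grandparent pair: r = 2·(1/2)^3 = 1/4).
Hamilton's rule: n·r·B > C, so the trait is favored while C < n·r·B = 5·0.25·0.598 = 0.7475.

0.7475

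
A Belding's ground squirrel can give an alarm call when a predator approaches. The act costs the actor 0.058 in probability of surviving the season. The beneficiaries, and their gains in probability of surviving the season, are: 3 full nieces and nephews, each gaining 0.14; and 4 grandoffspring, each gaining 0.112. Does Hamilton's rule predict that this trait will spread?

Hamilton's rule: the trait is favored when the sum of r·B over every recipient exceeds the actor's cost C.
r to a full niece or nephew = 1/4 (full aunt/uncle↔niece/nephew: two paths of length 3 through the shared grandparent pair: r = 2·(1/2)^3 = 1/4).
r to a grandoffspring = 1/4 (two parent–offspring links: r = (1/2)^2 = 1/4).
Summing one r·B term per recipient: 3·0.25·0.14 + 4·0.25·0.112 = 0.217.
0.217 > 0.058: the indirect benefit exceeds the cost.

Yes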